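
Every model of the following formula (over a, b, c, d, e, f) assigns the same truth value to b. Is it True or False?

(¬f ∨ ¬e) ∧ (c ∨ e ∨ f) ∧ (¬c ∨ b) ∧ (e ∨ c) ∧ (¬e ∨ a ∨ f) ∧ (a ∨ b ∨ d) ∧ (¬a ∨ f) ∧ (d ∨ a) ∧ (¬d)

True

Suppose b = False.
Unit clause (¬c) forces c = False.
Unit clause (e) forces e = True.
Unit clause (¬f) forces f = False.
Unit clause (a) forces a = True.
Now (¬a) is unsatisfied and unit — conflict.
So every satisfying assignment has b = True.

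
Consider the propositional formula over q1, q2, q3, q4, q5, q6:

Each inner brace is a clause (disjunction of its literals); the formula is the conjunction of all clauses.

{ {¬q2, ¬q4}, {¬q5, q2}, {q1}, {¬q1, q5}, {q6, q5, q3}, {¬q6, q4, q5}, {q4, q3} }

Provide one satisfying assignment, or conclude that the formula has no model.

Unit clause (q1) forces q1 = True.
Unit clause (q5) forces q5 = True.
Unit clause (q2) forces q2 = True.
Unit clause (¬q4) forces q4 = False.
Unit clause (q3) forces q3 = True.
Every clause is now satisfied; q6 is unconstrained.

q1 ↦ True, q2 ↦ True, q3 ↦ True, q4 ↦ False, q5 ↦ True, q6 ↦ True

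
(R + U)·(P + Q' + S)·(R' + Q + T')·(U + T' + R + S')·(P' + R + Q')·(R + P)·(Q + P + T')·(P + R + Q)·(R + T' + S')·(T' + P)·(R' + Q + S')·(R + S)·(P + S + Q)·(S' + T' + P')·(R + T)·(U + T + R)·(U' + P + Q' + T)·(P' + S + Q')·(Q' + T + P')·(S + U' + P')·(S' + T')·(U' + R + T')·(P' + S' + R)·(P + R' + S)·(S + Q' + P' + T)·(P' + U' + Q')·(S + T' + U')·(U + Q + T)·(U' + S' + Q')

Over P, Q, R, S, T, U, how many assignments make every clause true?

1

There are 2^6 = 64 truth assignments over (P, Q, R, S, T, U).
Split on U. With U = 1, the clauses containing U are satisfied and U' drops from the rest; 0 of the 2^5 = 32 assignments to the other variables satisfy what remains.
With U = 0, by the same count on the reduced clause set, 1 assignment works.
Total: 0 + 1 = 1.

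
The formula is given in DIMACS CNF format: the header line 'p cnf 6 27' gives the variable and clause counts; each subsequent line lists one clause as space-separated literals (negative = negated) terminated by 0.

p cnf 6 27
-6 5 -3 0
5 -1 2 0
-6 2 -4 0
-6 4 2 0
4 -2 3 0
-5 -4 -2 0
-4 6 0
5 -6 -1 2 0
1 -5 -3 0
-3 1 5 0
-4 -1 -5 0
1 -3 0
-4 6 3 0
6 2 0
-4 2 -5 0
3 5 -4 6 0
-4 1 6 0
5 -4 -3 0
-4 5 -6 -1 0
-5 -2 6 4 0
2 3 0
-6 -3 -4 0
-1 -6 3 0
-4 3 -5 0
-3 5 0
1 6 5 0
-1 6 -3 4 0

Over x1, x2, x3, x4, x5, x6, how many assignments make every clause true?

There are 2^6 = 64 truth assignments over (x1, x2, x3, x4, x5, x6).
Split on x3. With x3 = True, the clauses containing x3 are satisfied and ¬x3 drops from the rest; 1 of the 2^5 = 32 assignments to the other variables satisfy what remains.
With x3 = False, by the same count on the reduced clause set, 1 assignment works.
(One model: x1=F, x2=T, x3=F, x4=T, x5=F, x6=T.)
Total: 1 + 1 = 2.

2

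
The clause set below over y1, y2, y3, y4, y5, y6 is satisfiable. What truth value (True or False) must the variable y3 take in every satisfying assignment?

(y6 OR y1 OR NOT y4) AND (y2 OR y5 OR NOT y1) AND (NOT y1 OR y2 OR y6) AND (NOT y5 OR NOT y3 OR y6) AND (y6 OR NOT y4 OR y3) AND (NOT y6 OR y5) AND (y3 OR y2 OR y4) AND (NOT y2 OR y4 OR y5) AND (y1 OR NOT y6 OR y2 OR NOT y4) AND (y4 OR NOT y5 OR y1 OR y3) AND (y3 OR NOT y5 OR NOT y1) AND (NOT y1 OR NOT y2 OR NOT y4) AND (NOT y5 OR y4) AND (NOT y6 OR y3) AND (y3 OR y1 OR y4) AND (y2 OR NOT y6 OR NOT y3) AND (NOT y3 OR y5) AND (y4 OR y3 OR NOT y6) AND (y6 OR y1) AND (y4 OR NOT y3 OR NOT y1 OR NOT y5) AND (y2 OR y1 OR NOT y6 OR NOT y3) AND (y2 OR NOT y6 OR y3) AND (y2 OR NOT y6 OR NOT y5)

True

Suppose y3 = false.
From the singleton clause (NOT y6), y6 = false.
From the singleton clause (NOT y4), y4 = false.
From the singleton clause (y2), y2 = true.
From the singleton clause (y5), y5 = true.
But (NOT y5) is also a unit clause — contradiction.
So every satisfying assignment has y3 = True.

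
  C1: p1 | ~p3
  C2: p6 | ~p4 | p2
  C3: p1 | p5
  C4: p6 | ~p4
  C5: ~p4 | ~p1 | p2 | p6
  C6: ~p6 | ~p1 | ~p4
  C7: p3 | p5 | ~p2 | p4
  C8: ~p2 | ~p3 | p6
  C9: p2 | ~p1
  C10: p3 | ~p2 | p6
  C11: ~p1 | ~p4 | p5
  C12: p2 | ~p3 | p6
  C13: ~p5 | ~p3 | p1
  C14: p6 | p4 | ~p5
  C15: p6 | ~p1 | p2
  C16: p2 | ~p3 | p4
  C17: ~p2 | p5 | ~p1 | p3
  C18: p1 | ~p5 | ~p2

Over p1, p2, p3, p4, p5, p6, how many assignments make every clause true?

There are 2^6 = 64 truth assignments over (p1, p2, p3, p4, p5, p6).
Split on p5. With p5 = 1, the clauses containing p5 are satisfied and ~p5 drops from the rest; 4 of the 2^5 = 32 assignments to the other variables satisfy what remains.
With p5 = 0, by the same count on the reduced clause set, 1 assignment works.
(One model: p1=F, p2=F, p3=F, p4=F, p5=T, p6=T.)
Total: 4 + 1 = 5.

5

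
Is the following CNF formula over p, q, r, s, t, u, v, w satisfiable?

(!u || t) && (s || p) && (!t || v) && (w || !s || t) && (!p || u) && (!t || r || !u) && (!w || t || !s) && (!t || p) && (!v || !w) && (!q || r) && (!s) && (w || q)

From the singleton clause (!s), s = false.
From the singleton clause (p), p = true.
From the singleton clause (u), u = true.
From the singleton clause (t), t = true.
From the singleton clause (v), v = true.
From the singleton clause (r), r = true.
From the singleton clause (!w), w = false.
From the singleton clause (q), q = true.
Every clause now holds.
A satisfying assignment: p=true; q=true; r=true; s=false; t=true; u=true; v=true; w=false.

Satisfiable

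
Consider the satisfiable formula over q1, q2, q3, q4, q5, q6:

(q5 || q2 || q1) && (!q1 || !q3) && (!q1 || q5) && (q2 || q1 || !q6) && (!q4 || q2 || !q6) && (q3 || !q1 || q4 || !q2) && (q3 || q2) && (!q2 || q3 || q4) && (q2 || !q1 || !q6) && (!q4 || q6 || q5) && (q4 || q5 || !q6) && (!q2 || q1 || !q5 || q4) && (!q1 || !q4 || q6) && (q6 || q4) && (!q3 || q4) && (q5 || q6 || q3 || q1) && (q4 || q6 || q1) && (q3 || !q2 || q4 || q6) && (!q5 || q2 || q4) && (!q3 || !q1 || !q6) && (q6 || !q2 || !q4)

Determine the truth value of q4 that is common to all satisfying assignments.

True

Suppose q4 = false.
From the singleton clause (q6), q6 = true.
From the singleton clause (q5), q5 = true.
From the singleton clause (!q3), q3 = false.
From the singleton clause (q2), q2 = true.
But (!q2) is also a unit clause — contradiction.
So every satisfying assignment has q4 = True.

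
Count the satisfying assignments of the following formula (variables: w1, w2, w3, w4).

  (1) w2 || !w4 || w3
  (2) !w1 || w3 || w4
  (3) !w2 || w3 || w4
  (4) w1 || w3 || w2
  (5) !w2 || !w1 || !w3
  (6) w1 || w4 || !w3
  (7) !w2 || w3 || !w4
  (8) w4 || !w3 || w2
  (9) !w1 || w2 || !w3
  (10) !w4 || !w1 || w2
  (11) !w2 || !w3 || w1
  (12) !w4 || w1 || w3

There are 2^4 = 16 truth assignments over (w1, w2, w3, w4).
Split on w2. With w2 = true, the clauses containing w2 are satisfied and !w2 drops from the rest; 0 of the 2^3 = 8 assignments to the other variables satisfy what remains.
With w2 = false, by the same count on the reduced clause set, 1 assignment works.
(One model: w1=F, w2=F, w3=T, w4=T.)
Total: 0 + 1 = 1.

1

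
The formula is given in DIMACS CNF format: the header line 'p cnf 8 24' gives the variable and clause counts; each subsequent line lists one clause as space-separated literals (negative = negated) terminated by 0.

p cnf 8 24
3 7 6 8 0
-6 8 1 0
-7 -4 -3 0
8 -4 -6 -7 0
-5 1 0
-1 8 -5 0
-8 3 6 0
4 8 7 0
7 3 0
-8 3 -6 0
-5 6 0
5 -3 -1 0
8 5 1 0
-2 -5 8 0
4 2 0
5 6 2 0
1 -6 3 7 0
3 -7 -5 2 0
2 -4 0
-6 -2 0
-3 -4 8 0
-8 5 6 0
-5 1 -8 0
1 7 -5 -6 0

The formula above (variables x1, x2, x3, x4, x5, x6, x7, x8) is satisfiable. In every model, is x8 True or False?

False

Suppose x8 = True.
Try x5 = False.
From the singleton clause (x6), x6 = True.
From the singleton clause (x3), x3 = True.
From the singleton clause (¬x1), x1 = False.
From the singleton clause (¬x2), x2 = False.
From the singleton clause (x4), x4 = True.
But (¬x4) is also a unit clause — contradiction.
Backtrack on x5: now try x5 = True.
From the singleton clause (x1), x1 = True.
From the singleton clause (x6), x6 = True.
From the singleton clause (x3), x3 = True.
From the singleton clause (¬x2), x2 = False.
From the singleton clause (x4), x4 = True.
But (¬x4) is also a unit clause — contradiction.
Both values of x5 lead to a conflict.
So every satisfying assignment has x8 = False.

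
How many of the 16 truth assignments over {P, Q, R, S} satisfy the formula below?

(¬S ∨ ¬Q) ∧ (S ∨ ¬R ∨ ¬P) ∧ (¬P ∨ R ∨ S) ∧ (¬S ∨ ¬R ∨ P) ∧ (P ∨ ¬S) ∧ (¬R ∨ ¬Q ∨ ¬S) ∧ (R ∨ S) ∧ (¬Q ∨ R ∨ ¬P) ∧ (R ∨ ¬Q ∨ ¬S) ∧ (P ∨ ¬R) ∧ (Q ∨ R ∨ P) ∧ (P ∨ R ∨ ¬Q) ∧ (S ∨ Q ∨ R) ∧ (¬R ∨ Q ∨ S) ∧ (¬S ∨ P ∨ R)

There are 2^4 = 16 truth assignments over (P, Q, R, S).
Check each against the 15 clauses (columns in the order P, Q, R, S):
  F F F F  ✗ fails (R ∨ S)
  F F F T  ✗ fails (P ∨ ¬S)
  F F T F  ✗ fails (P ∨ ¬R)
  F F T T  ✗ fails (¬S ∨ ¬R ∨ P)
  F T F F  ✗ fails (R ∨ S)
  F T F T  ✗ fails (¬S ∨ ¬Q)
  F T T F  ✗ fails (P ∨ ¬R)
  F T T T  ✗ fails (¬S ∨ ¬Q)
  T F F F  ✗ fails (¬P ∨ R ∨ S)
  T F F T  ✓ satisfies all
  T F T F  ✗ fails (S ∨ ¬R ∨ ¬P)
  T F T T  ✓ satisfies all
  T T F F  ✗ fails (¬P ∨ R ∨ S)
  T T F T  ✗ fails (¬S ∨ ¬Q)
  T T T F  ✗ fails (S ∨ ¬R ∨ ¬P)
  T T T T  ✗ fails (¬S ∨ ¬Q)
2 of the 16 rows are models.

2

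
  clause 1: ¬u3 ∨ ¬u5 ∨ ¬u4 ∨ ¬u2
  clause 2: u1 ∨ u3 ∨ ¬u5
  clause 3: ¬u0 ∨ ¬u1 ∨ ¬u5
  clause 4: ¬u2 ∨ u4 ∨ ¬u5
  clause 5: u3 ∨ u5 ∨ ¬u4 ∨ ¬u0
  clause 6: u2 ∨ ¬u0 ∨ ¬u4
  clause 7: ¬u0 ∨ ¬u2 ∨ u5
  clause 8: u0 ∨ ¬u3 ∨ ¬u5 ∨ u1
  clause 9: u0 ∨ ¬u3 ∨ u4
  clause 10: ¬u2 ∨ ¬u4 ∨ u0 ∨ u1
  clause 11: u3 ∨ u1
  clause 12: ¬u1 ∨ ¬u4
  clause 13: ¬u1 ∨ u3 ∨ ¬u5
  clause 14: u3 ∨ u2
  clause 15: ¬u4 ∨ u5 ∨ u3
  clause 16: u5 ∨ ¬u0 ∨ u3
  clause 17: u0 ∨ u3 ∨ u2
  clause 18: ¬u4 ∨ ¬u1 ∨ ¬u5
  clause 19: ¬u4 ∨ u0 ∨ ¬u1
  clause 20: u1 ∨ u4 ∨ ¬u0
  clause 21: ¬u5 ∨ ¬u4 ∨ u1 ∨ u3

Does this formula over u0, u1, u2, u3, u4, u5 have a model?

Case u3 = True:
Case u0 = False:
(u4) alone gives u4 = True.
(¬u1) alone gives u1 = False.
(¬u5) alone gives u5 = False.
(¬u2) alone gives u2 = False.
Every clause now holds.
A satisfying assignment: u0=False; u1=False; u2=False; u3=True; u4=True; u5=False.

Yes, satisfiable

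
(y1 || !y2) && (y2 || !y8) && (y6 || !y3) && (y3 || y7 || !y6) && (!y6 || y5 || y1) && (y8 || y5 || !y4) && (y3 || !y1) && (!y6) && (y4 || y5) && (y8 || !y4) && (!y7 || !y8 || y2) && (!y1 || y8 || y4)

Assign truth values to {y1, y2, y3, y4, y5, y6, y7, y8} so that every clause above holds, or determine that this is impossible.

From the singleton clause (!y6), y6 = false.
From the singleton clause (!y3), y3 = false.
From the singleton clause (!y1), y1 = false.
From the singleton clause (!y2), y2 = false.
From the singleton clause (!y8), y8 = false.
From the singleton clause (!y4), y4 = false.
From the singleton clause (y5), y5 = true.
All clauses hold; y7 can take either value.

y1=false,  y2=false,  y3=false,  y4=false,  y5=true,  y6=false,  y7=false,  y8=false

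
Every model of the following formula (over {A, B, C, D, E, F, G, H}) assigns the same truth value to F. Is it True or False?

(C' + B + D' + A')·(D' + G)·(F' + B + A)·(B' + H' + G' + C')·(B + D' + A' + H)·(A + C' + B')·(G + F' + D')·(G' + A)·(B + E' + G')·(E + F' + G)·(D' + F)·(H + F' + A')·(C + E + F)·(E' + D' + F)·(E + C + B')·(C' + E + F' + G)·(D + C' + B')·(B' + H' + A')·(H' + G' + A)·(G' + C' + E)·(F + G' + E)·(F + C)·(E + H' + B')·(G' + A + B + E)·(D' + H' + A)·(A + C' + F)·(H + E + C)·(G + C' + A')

True

Suppose F = 0.
From the singleton clause (D'), D = 0.
From the singleton clause (C), C = 1.
From the singleton clause (B'), B = 0.
From the singleton clause (A), A = 1.
From the singleton clause (G), G = 1.
From the singleton clause (E'), E = 0.
But (E) is also a unit clause — contradiction.
So every satisfying assignment has F = True.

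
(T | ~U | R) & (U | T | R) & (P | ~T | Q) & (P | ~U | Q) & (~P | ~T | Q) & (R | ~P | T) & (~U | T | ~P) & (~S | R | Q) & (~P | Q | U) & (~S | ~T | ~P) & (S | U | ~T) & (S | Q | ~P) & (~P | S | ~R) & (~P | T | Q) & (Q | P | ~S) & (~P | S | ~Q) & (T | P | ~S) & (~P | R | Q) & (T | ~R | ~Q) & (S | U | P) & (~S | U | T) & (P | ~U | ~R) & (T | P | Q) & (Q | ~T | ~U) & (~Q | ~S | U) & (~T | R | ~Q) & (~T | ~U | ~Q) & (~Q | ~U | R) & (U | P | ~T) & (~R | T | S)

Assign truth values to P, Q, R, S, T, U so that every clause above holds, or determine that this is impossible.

Suppose T = 1.
Suppose P = 1.
From the singleton clause (Q), Q = 1.
From the singleton clause (~S), S = 0.
But (S) is also a unit clause — contradiction.
So P must be the other value — set P = 0.
From the singleton clause (Q), Q = 1.
From the singleton clause (R), R = 1.
From the singleton clause (~U), U = 0.
But (U) is also a unit clause — contradiction.
Neither P = 1 nor P = 0 works.
So T must be the other value — set T = 0.
Suppose U = 0.
From the singleton clause (R), R = 1.
From the singleton clause (~Q), Q = 0.
From the singleton clause (~P), P = 0.
But (P) is also a unit clause — contradiction.
So U must be the other value — set U = 1.
From the singleton clause (R), R = 1.
From the singleton clause (~P), P = 0.
But (P) is also a unit clause — contradiction.
Neither U = 1 nor U = 0 works.
Neither T = 1 nor T = 0 works.

UNSATISFIABLE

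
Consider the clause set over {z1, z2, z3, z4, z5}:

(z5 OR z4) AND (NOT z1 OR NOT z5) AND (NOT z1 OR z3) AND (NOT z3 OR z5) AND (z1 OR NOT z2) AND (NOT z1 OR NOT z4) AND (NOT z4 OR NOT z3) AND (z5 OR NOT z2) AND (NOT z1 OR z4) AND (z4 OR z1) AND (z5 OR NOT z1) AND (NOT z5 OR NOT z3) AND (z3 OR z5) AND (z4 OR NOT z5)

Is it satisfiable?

Branch on z5: set z5 = true.
The clause (NOT z1) is unit, so z1 = false.
The clause (NOT z2) is unit, so z2 = false.
The clause (z4) is unit, so z4 = true.
The clause (NOT z3) is unit, so z3 = false.
Every clause now holds.
A satisfying assignment: z1: false; z2: false; z3: false; z4: true; z5: true.

Yes, satisfiable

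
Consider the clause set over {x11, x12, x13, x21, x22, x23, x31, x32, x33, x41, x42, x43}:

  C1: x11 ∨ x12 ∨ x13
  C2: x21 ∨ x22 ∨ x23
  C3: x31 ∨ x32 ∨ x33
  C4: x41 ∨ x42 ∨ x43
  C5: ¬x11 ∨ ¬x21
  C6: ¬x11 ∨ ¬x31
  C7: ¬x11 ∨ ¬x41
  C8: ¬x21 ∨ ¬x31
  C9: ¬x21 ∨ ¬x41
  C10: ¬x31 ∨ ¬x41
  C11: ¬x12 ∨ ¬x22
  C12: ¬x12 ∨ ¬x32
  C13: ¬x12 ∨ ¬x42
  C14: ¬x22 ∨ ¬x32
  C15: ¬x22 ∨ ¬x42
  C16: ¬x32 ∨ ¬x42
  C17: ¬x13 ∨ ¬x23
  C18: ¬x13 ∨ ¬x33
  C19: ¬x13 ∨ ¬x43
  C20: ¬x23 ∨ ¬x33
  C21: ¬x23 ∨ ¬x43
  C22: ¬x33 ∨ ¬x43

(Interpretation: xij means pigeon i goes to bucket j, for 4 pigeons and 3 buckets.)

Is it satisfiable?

Case x11 = False:
Case x12 = True:
(¬x22) alone gives x22 = False.
(¬x32) alone gives x32 = False.
(¬x42) alone gives x42 = False.
Case x21 = True:
(¬x31) alone gives x31 = False.
(x33) alone gives x33 = True.
(¬x41) alone gives x41 = False.
(x43) alone gives x43 = True.
That conflicts with the unit clause (¬x43).
Undo x21 and try x21 = False.
(x23) alone gives x23 = True.
(¬x13) alone gives x13 = False.
(¬x33) alone gives x33 = False.
(x31) alone gives x31 = True.
(¬x41) alone gives x41 = False.
(x43) alone gives x43 = True.
That conflicts with the unit clause (¬x43).
Neither x21 = True nor x21 = False works.
Undo x12 and try x12 = False.
(x13) alone gives x13 = True.
(¬x23) alone gives x23 = False.
(¬x33) alone gives x33 = False.
(¬x43) alone gives x43 = False.
Case x21 = True:
(¬x31) alone gives x31 = False.
(x32) alone gives x32 = True.
(¬x41) alone gives x41 = False.
(x42) alone gives x42 = True.
That conflicts with the unit clause (¬x42).
Undo x21 and try x21 = False.
(x22) alone gives x22 = True.
(¬x32) alone gives x32 = False.
(x31) alone gives x31 = True.
(¬x41) alone gives x41 = False.
(x42) alone gives x42 = True.
That conflicts with the unit clause (¬x42).
Neither x21 = True nor x21 = False works.
Neither x12 = True nor x12 = False works.
Undo x11 and try x11 = True.
(¬x21) alone gives x21 = False.
(¬x31) alone gives x31 = False.
(¬x41) alone gives x41 = False.
Case x22 = True:
(¬x12) alone gives x12 = False.
(¬x32) alone gives x32 = False.
(x33) alone gives x33 = True.
(¬x42) alone gives x42 = False.
(x43) alone gives x43 = True.
That conflicts with the unit clause (¬x43).
Undo x22 and try x22 = False.
(x23) alone gives x23 = True.
(¬x13) alone gives x13 = False.
(¬x33) alone gives x33 = False.
(x32) alone gives x32 = True.
(¬x12) alone gives x12 = False.
(¬x42) alone gives x42 = False.
(x43) alone gives x43 = True.
That conflicts with the unit clause (¬x43).
Neither x22 = True nor x22 = False works.
Neither x11 = True nor x11 = False works.
No assignment satisfies every clause.

No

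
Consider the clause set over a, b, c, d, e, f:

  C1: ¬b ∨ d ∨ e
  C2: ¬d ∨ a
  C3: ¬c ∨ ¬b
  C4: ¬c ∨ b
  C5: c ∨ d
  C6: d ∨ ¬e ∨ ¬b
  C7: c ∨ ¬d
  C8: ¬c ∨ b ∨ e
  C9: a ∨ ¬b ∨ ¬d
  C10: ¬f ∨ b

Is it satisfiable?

Case d = False:
Unit clause (c) forces c = True.
Unit clause (¬b) forces b = False.
But (b) is also a unit clause — contradiction.
Backtrack on d: now try d = True.
Unit clause (a) forces a = True.
Unit clause (c) forces c = True.
Unit clause (¬b) forces b = False.
But (b) is also a unit clause — contradiction.
Both values of d lead to a conflict.
No assignment satisfies every clause.

No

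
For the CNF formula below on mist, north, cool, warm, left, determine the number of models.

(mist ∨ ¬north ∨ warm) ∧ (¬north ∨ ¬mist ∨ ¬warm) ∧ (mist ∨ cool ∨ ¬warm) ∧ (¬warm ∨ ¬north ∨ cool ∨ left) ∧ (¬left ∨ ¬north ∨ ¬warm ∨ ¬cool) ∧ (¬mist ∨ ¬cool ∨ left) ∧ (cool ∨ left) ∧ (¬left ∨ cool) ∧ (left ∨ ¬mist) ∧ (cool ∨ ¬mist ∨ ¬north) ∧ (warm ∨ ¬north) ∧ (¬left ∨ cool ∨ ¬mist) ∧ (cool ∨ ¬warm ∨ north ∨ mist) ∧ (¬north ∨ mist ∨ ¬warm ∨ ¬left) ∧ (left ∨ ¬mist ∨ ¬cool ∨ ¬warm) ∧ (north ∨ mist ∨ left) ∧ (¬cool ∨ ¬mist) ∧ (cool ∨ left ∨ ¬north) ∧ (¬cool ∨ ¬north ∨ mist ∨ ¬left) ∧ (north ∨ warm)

There are 2^5 = 32 truth assignments over (mist, north, cool, warm, left).
Split on left. With left = True, the clauses containing left are satisfied and ¬left drops from the rest; 1 of the 2^4 = 16 assignments to the other variables satisfy what remains.
With left = False, by the same count on the reduced clause set, 1 assignment works.
Total: 1 + 1 = 2.

2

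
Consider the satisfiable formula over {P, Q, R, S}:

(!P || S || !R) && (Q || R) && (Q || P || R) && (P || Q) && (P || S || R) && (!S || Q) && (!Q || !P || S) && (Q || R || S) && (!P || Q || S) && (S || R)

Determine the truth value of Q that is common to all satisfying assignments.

Suppose Q = false.
From the singleton clause (R), R = true.
From the singleton clause (P), P = true.
From the singleton clause (S), S = true.
Now (!S) is unsatisfied and unit — conflict.
So every satisfying assignment has Q = True.

True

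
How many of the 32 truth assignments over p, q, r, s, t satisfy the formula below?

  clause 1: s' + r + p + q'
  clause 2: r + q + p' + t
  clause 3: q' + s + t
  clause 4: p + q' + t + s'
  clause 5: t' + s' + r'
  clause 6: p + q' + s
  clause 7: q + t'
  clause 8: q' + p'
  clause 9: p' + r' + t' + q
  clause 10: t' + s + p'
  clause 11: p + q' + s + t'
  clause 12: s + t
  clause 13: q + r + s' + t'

3

There are 2^5 = 32 truth assignments over (p, q, r, s, t).
Split on q. With q = 1, the clauses containing q are satisfied and q' drops from the rest; 0 of the 2^4 = 16 assignments to the other variables satisfy what remains.
With q = 0, by the same count on the reduced clause set, 3 assignments work.
(One model: p=F, q=F, r=F, s=T, t=F.)
Total: 0 + 3 = 3.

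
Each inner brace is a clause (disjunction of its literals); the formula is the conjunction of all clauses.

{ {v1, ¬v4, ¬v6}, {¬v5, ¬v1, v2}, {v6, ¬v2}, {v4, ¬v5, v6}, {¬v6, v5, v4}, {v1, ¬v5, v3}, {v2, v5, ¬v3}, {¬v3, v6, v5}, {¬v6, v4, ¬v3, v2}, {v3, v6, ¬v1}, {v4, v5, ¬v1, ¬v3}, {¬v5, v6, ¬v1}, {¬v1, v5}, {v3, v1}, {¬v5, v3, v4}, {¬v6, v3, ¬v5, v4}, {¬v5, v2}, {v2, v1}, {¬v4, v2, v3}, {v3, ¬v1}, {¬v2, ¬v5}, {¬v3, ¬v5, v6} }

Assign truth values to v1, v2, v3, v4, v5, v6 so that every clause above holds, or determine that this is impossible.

Suppose v6 = True.
Suppose v1 = True.
(v5) alone gives v5 = True.
(v2) alone gives v2 = True.
That conflicts with the unit clause (¬v2).
Undo v1 and try v1 = False.
(¬v4) alone gives v4 = False.
(v5) alone gives v5 = True.
(v3) alone gives v3 = True.
(v2) alone gives v2 = True.
That conflicts with the unit clause (¬v2).
Neither v1 = True nor v1 = False works.
Undo v6 and try v6 = False.
(¬v2) alone gives v2 = False.
(¬v5) alone gives v5 = False.
(¬v3) alone gives v3 = False.
(¬v1) alone gives v1 = False.
That conflicts with the unit clause (v1).
Neither v6 = True nor v6 = False works.

UNSATISFIABLE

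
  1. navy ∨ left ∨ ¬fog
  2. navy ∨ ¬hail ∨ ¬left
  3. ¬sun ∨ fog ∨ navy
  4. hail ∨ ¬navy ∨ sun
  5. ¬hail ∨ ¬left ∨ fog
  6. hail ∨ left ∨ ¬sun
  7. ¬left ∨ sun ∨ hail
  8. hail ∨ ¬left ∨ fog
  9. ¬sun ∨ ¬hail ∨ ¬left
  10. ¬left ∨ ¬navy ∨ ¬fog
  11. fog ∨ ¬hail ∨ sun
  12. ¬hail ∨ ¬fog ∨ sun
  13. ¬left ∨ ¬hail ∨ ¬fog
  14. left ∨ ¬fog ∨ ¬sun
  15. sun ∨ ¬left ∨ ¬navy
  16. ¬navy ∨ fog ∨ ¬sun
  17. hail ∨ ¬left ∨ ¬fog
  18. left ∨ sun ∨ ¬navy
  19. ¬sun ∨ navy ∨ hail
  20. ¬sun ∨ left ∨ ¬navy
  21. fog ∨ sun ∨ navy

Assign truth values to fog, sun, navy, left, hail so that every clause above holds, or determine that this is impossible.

UNSATISFIABLE

Case navy = True:
Case hail = True:
Case left = False:
From the singleton clause (sun), sun = True.
But (¬sun) is also a unit clause — contradiction.
So left must be the other value — set left = True.
From the singleton clause (fog), fog = True.
But (¬fog) is also a unit clause — contradiction.
Both values of left lead to a conflict.
So hail must be the other value — set hail = False.
From the singleton clause (sun), sun = True.
From the singleton clause (left), left = True.
From the singleton clause (fog), fog = True.
But (¬fog) is also a unit clause — contradiction.
Both values of hail lead to a conflict.
So navy must be the other value — set navy = False.
Case left = True:
From the singleton clause (¬hail), hail = False.
From the singleton clause (sun), sun = True.
But (¬sun) is also a unit clause — contradiction.
So left must be the other value — set left = False.
From the singleton clause (¬fog), fog = False.
From the singleton clause (¬sun), sun = False.
But (sun) is also a unit clause — contradiction.
Both values of left lead to a conflict.
Both values of navy lead to a conflict.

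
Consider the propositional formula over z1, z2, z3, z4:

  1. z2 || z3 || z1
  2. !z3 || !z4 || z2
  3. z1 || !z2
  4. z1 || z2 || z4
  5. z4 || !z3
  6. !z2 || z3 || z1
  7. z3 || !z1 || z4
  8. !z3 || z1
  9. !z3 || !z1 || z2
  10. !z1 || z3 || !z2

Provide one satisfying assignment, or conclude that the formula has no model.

z1: true,  z2: true,  z3: true,  z4: true

Try z1 = true.
Try z4 = true.
Try z3 = true.
Unit clause (z2) forces z2 = true.
This assignment satisfies each clause.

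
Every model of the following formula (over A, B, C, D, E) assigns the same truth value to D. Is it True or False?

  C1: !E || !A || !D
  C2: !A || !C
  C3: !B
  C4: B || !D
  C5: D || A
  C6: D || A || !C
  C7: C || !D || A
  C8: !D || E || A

Suppose D = true.
The clause (!B) is unit, so B = false.
That conflicts with the unit clause (B).
So every satisfying assignment has D = False.

False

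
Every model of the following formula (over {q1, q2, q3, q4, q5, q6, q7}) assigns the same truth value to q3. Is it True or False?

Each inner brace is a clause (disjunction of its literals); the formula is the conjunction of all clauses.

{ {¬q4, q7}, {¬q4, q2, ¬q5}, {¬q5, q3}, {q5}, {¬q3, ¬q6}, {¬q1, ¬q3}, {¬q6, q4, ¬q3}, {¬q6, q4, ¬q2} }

Suppose q3 = False.
Unit clause (¬q5) forces q5 = False.
Now (q5) is unsatisfied and unit — conflict.
So every satisfying assignment has q3 = True.

True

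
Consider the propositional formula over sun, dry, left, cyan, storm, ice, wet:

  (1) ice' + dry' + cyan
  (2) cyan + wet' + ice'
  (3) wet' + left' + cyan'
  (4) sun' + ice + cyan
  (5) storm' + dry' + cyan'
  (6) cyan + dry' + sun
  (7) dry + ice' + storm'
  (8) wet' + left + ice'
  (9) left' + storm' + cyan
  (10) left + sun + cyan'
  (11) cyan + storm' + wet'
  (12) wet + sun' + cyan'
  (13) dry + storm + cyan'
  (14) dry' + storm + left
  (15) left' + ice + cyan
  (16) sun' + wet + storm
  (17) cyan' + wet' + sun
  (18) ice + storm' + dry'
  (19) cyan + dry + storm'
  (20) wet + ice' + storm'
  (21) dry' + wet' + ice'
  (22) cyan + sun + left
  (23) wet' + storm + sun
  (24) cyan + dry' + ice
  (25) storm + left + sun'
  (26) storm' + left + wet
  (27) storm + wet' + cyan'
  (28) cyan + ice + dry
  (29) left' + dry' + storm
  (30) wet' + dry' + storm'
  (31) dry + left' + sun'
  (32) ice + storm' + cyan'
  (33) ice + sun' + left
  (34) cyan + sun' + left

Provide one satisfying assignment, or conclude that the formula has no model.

sun=0; dry=0; left=1; cyan=0; storm=0; ice=1; wet=0

Suppose ice = 1.
Suppose dry = 0.
The clause (storm') is unit, so storm = 0.
The clause (cyan') is unit, so cyan = 0.
The clause (wet') is unit, so wet = 0.
The clause (sun') is unit, so sun = 0.
The clause (left) is unit, so left = 1.
This assignment satisfies each clause.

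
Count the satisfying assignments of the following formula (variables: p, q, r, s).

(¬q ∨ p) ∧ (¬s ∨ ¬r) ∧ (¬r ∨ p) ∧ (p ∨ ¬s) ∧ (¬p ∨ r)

There are 2^4 = 16 truth assignments over (p, q, r, s).
Check each against the 5 clauses (columns in the order p, q, r, s):
  F F F F  ✓ satisfies all
  F F F T  ✗ fails (p ∨ ¬s)
  F F T F  ✗ fails (¬r ∨ p)
  F F T T  ✗ fails (¬s ∨ ¬r)
  F T F F  ✗ fails (¬q ∨ p)
  F T F T  ✗ fails (¬q ∨ p)
  F T T F  ✗ fails (¬q ∨ p)
  F T T T  ✗ fails (¬q ∨ p)
  T F F F  ✗ fails (¬p ∨ r)
  T F F T  ✗ fails (¬p ∨ r)
  T F T F  ✓ satisfies all
  T F T T  ✗ fails (¬s ∨ ¬r)
  T T F F  ✗ fails (¬p ∨ r)
  T T F T  ✗ fails (¬p ∨ r)
  T T T F  ✓ satisfies all
  T T T T  ✗ fails (¬s ∨ ¬r)
3 of the 16 rows are models.

3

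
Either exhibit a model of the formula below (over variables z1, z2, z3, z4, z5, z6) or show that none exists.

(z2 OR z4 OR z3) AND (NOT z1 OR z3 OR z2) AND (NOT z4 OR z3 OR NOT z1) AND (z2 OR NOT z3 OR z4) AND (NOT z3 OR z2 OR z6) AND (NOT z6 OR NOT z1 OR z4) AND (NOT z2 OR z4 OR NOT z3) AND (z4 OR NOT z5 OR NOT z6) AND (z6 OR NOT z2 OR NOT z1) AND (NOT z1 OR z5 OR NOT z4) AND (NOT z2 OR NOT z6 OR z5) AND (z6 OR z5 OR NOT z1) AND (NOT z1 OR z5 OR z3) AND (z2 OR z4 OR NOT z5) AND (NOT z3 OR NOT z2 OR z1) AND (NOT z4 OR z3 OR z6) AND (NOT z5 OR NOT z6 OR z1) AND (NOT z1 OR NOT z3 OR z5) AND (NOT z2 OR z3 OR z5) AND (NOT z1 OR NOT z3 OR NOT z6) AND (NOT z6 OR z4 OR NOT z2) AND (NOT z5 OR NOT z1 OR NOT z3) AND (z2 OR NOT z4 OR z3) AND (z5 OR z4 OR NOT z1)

Try z2 = true.
Try z4 = false.
The clause (NOT z3) is unit, so z3 = false.
The clause (z5) is unit, so z5 = true.
The clause (NOT z6) is unit, so z6 = false.
The clause (NOT z1) is unit, so z1 = false.
All clauses are satisfied.

z1 ↦ false,  z2 ↦ true,  z3 ↦ false,  z4 ↦ false,  z5 ↦ true,  z6 ↦ false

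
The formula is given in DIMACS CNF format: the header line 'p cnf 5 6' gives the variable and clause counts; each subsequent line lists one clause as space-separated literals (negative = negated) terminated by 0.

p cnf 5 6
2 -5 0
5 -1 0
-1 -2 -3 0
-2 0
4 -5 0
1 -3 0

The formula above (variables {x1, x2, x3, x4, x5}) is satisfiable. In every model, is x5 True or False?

Suppose x5 = True.
The clause (x2) is unit, so x2 = True.
But (¬x2) is also a unit clause — contradiction.
So every satisfying assignment has x5 = False.

False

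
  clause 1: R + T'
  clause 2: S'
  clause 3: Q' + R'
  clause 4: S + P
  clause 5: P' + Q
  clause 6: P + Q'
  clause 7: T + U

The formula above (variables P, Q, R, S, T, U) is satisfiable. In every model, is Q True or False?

True

Suppose Q = 0.
(S') alone gives S = 0.
(P) alone gives P = 1.
But (P') is also a unit clause — contradiction.
So every satisfying assignment has Q = True.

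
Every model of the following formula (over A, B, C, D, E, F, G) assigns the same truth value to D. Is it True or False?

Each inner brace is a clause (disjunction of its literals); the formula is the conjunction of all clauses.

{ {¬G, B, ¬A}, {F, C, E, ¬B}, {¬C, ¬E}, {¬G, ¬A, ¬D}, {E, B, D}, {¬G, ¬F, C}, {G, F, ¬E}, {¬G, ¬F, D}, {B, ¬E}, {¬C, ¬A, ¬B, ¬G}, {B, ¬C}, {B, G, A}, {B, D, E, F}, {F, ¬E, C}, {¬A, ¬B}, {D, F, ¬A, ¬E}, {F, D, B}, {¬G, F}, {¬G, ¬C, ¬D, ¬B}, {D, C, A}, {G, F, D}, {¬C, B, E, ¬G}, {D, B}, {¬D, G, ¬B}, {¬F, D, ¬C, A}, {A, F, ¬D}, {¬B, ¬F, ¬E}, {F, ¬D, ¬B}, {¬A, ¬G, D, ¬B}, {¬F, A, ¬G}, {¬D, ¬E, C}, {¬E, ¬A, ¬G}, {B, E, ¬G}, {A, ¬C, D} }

Suppose D = False.
The clause (B) is unit, so B = True.
The clause (¬A) is unit, so A = False.
The clause (C) is unit, so C = True.
Now (¬C) is unsatisfied and unit — conflict.
So every satisfying assignment has D = True.

True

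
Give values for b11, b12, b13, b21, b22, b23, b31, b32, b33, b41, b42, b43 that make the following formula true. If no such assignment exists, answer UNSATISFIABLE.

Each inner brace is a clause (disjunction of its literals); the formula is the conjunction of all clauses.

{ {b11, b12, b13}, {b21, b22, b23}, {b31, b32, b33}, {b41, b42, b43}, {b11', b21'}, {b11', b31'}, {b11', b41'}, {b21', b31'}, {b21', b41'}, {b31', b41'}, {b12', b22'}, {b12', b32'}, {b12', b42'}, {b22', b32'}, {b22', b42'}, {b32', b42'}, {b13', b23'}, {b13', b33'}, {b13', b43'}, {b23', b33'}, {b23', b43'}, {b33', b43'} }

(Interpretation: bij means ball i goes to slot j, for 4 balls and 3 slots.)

Case b11 = 0:
Case b12 = 1:
Unit clause (b22') forces b22 = 0.
Unit clause (b32') forces b32 = 0.
Unit clause (b42') forces b42 = 0.
Case b21 = 1:
Unit clause (b31') forces b31 = 0.
Unit clause (b33) forces b33 = 1.
Unit clause (b41') forces b41 = 0.
Unit clause (b43) forces b43 = 1.
But (b43') is also a unit clause — contradiction.
That branch fails; take b21 = 0 instead.
Unit clause (b23) forces b23 = 1.
Unit clause (b13') forces b13 = 0.
Unit clause (b33') forces b33 = 0.
Unit clause (b31) forces b31 = 1.
Unit clause (b41') forces b41 = 0.
Unit clause (b43) forces b43 = 1.
But (b43') is also a unit clause — contradiction.
Either choice for b21 ends in contradiction.
That branch fails; take b12 = 0 instead.
Unit clause (b13) forces b13 = 1.
Unit clause (b23') forces b23 = 0.
Unit clause (b33') forces b33 = 0.
Unit clause (b43') forces b43 = 0.
Case b21 = 1:
Unit clause (b31') forces b31 = 0.
Unit clause (b32) forces b32 = 1.
Unit clause (b41') forces b41 = 0.
Unit clause (b42) forces b42 = 1.
But (b42') is also a unit clause — contradiction.
That branch fails; take b21 = 0 instead.
Unit clause (b22) forces b22 = 1.
Unit clause (b32') forces b32 = 0.
Unit clause (b31) forces b31 = 1.
Unit clause (b41') forces b41 = 0.
Unit clause (b42) forces b42 = 1.
But (b42') is also a unit clause — contradiction.
Either choice for b21 ends in contradiction.
Either choice for b12 ends in contradiction.
That branch fails; take b11 = 1 instead.
Unit clause (b21') forces b21 = 0.
Unit clause (b31') forces b31 = 0.
Unit clause (b41') forces b41 = 0.
Case b22 = 1:
Unit clause (b12') forces b12 = 0.
Unit clause (b32') forces b32 = 0.
Unit clause (b33) forces b33 = 1.
Unit clause (b42') forces b42 = 0.
Unit clause (b43) forces b43 = 1.
But (b43') is also a unit clause — contradiction.
That branch fails; take b22 = 0 instead.
Unit clause (b23) forces b23 = 1.
Unit clause (b13') forces b13 = 0.
Unit clause (b33') forces b33 = 0.
Unit clause (b32) forces b32 = 1.
Unit clause (b12') forces b12 = 0.
Unit clause (b42') forces b42 = 0.
Unit clause (b43) forces b43 = 1.
But (b43') is also a unit clause — contradiction.
Either choice for b22 ends in contradiction.
Either choice for b11 ends in contradiction.

UNSATISFIABLE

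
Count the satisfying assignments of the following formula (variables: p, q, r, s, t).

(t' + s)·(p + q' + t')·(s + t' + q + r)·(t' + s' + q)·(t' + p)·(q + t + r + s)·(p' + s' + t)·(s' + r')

There are 2^5 = 32 truth assignments over (p, q, r, s, t).
Split on t. With t = 1, the clauses containing t are satisfied and t' drops from the rest; 1 of the 2^4 = 16 assignments to the other variables satisfy what remains.
With t = 0, by the same count on the reduced clause set, 8 assignments work.
(One model: p=F, q=F, r=F, s=T, t=F.)
Total: 1 + 8 = 9.

9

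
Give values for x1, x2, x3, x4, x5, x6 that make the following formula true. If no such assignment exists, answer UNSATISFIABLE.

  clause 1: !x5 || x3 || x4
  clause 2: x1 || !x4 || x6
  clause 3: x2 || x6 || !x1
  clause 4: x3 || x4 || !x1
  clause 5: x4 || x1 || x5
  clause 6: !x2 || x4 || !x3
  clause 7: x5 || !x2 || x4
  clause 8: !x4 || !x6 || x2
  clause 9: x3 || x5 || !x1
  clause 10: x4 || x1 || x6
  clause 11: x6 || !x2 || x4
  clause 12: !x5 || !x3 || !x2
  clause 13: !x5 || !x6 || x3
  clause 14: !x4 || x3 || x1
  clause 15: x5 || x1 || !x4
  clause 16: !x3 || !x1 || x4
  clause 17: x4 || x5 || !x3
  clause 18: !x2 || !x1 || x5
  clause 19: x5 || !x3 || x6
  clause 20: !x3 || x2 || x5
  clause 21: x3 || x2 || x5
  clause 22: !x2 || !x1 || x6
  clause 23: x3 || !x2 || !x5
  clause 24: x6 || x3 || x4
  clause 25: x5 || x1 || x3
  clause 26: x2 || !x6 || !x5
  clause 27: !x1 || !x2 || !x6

Branch on x5: set x5 = false.
Branch on x4: set x4 = true.
The clause (x1) is unit, so x1 = true.
The clause (x3) is unit, so x3 = true.
The clause (!x2) is unit, so x2 = false.
But (x2) is also a unit clause — contradiction.
Undo x4 and try x4 = false.
The clause (x1) is unit, so x1 = true.
The clause (x3) is unit, so x3 = true.
But (!x3) is also a unit clause — contradiction.
Both values of x4 lead to a conflict.
Undo x5 and try x5 = true.
Branch on x3: set x3 = true.
The clause (!x2) is unit, so x2 = false.
The clause (!x6) is unit, so x6 = false.
The clause (!x1) is unit, so x1 = false.
The clause (!x4) is unit, so x4 = false.
But (x4) is also a unit clause — contradiction.
Undo x3 and try x3 = false.
The clause (x4) is unit, so x4 = true.
The clause (!x6) is unit, so x6 = false.
The clause (x1) is unit, so x1 = true.
The clause (x2) is unit, so x2 = true.
But (!x2) is also a unit clause — contradiction.
Both values of x3 lead to a conflict.
Both values of x5 lead to a conflict.

UNSATISFIABLE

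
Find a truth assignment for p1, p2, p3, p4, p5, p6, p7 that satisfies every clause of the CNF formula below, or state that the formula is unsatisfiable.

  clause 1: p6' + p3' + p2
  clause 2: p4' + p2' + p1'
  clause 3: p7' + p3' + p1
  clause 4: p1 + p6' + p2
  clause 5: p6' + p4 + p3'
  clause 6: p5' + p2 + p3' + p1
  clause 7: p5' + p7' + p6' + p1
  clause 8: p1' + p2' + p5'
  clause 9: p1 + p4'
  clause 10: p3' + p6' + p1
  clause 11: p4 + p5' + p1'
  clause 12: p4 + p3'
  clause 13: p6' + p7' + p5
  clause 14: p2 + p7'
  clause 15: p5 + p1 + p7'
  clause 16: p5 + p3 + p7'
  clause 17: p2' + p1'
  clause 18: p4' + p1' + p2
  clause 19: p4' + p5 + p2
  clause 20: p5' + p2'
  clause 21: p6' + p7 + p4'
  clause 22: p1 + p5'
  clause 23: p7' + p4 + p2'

Suppose p1 = 1.
Unit clause (p2') forces p2 = 0.
Unit clause (p7') forces p7 = 0.
Unit clause (p4') forces p4 = 0.
Unit clause (p5') forces p5 = 0.
Unit clause (p3') forces p3 = 0.
No clause remains; p6 is free.

p1=1; p2=0; p3=0; p4=0; p5=0; p6=1; p7=0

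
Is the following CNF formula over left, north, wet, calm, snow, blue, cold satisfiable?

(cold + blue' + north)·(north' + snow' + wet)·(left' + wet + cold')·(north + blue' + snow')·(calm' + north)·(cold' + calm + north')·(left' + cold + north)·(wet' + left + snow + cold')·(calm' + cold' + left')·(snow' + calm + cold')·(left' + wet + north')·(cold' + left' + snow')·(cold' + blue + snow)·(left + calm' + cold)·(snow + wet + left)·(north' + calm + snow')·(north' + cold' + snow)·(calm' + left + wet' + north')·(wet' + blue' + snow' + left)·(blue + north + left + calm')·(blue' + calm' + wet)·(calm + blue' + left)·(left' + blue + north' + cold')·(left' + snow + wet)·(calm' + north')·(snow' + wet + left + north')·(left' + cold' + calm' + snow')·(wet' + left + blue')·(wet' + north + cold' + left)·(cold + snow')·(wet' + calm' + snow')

Branch on calm: set calm = 0.
Branch on cold: set cold = 1.
(north') alone gives north = 0.
(snow') alone gives snow = 0.
(blue) alone gives blue = 1.
(left) alone gives left = 1.
(wet) alone gives wet = 1.
All clauses are satisfied.
A satisfying assignment: left=1; north=0; wet=1; calm=0; snow=0; blue=1; cold=1.

Yes, satisfiable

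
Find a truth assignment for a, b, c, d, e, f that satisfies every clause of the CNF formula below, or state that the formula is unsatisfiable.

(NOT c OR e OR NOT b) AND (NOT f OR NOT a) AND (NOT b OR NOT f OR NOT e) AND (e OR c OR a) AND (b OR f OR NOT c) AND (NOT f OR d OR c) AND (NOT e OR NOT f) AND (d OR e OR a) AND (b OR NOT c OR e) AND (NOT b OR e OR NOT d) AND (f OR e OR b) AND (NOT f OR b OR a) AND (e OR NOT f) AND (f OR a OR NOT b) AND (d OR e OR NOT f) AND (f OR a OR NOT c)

a: true; b: true; c: false; d: false; e: false; f: false

Branch on f: set f = false.
Branch on b: set b = true.
(a) alone gives a = true.
Branch on c: set c = false.
Branch on e: set e = false.
(NOT d) alone gives d = false.
Every clause now holds.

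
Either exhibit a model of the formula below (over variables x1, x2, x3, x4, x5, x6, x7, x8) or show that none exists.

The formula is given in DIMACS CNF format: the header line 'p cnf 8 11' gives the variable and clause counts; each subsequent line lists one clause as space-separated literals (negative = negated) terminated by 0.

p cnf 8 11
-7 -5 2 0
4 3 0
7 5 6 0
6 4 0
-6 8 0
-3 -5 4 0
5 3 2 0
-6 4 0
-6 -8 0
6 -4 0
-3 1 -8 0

Case x4 = True:
The clause (x6) is unit, so x6 = True.
The clause (x8) is unit, so x8 = True.
That conflicts with the unit clause (¬x8).
So x4 must be the other value — set x4 = False.
The clause (x3) is unit, so x3 = True.
The clause (x6) is unit, so x6 = True.
That conflicts with the unit clause (¬x6).
Either choice for x4 ends in contradiction.

UNSATISFIABLE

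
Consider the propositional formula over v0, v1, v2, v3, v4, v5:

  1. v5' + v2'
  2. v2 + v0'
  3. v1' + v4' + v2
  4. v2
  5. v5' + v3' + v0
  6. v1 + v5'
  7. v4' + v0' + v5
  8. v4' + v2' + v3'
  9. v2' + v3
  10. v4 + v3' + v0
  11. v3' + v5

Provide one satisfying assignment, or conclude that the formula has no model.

The clause (v2) is unit, so v2 = 1.
The clause (v5') is unit, so v5 = 0.
The clause (v3) is unit, so v3 = 1.
That conflicts with the unit clause (v3').

UNSATISFIABLE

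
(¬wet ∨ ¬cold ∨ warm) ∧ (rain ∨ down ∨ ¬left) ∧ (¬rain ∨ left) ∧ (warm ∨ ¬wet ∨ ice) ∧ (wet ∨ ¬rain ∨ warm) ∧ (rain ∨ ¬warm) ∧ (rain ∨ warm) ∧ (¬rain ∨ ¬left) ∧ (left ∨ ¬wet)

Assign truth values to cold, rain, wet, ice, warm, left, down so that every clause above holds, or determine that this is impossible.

Case rain = False:
The clause (¬warm) is unit, so warm = False.
Now (warm) is unsatisfied and unit — conflict.
That branch fails; take rain = True instead.
The clause (left) is unit, so left = True.
Now (¬left) is unsatisfied and unit — conflict.
Either choice for rain ends in contradiction.

UNSATISFIABLE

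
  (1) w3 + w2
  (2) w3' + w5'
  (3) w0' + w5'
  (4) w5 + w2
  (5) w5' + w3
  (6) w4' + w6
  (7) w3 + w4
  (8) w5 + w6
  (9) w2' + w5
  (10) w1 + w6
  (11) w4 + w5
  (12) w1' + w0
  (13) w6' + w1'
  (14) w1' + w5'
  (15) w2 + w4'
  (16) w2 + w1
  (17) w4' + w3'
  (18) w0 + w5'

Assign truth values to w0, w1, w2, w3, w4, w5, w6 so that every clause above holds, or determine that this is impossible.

Case w3 = 1:
Unit clause (w5') forces w5 = 0.
Unit clause (w2) forces w2 = 1.
But (w2') is also a unit clause — contradiction.
Backtrack on w3: now try w3 = 0.
Unit clause (w2) forces w2 = 1.
Unit clause (w5') forces w5 = 0.
But (w5) is also a unit clause — contradiction.
Both values of w3 lead to a conflict.

UNSATISFIABLE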